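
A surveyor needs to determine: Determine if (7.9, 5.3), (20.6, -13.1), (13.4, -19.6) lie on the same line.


Cross product: (20.6-7.9)*((-19.6)-5.3) - ((-13.1)-5.3)*(13.4-7.9)
= -215.03

No, not collinear


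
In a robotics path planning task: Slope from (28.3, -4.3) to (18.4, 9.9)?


slope = (y2-y1)/(x2-x1) = (9.9-(-4.3))/(18.4-28.3) = 14.2/(-9.9) = -1.4343

-1.4343


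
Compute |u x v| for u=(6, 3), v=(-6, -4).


|u x v| = |6*(-4) - 3*(-6)|
= |(-24) - (-18)| = 6

6


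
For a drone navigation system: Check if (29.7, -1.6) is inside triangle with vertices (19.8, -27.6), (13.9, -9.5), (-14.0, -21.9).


Cross products: AB x AP = -332.59, BC x BP = -24.49, CA x CP = 935.23
All same sign? no

No, outside


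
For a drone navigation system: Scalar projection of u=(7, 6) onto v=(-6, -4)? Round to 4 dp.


u.v = -66, |v| = sqrt(52) = 7.2111
Scalar projection = u.v / |v| = -66 / sqrt(52) = -9.1526

-9.1526


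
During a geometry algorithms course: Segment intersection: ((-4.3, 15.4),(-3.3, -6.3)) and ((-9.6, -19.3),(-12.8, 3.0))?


Cross products: d1=-229.23, d2=-182.09, d3=-149.71, d4=-196.85
d1*d2 < 0 and d3*d4 < 0? no

No, they don't intersect


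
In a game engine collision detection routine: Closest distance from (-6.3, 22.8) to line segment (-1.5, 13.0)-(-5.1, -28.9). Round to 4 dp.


Project P onto AB: t = 0 (clamped to [0,1])
Closest point on segment: (-1.5, 13)
Distance: 10.9124

10.9124


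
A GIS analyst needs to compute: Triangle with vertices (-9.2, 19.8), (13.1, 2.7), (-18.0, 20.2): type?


Side lengths squared: AB^2=789.7, BC^2=1273.46, CA^2=77.6
Sorted: [77.6, 789.7, 1273.46]
By sides: Scalene, By angles: Obtuse

Scalene, Obtuse


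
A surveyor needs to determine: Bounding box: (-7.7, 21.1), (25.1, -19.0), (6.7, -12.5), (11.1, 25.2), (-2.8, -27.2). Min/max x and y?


x range: [-7.7, 25.1]
y range: [-27.2, 25.2]
Bounding box: (-7.7,-27.2) to (25.1,25.2)

(-7.7,-27.2) to (25.1,25.2)


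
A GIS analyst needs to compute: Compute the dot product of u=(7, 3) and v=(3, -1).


u . v = u_x*v_x + u_y*v_y = 7*3 + 3*(-1)
= 21 + (-3) = 18

18


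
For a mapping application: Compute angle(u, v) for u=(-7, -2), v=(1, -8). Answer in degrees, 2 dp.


u.v = 9, |u| = sqrt(53) = 7.2801, |v| = sqrt(65) = 8.0623
cos(theta) = u.v/(|u||v|) = 9/sqrt(3445) = 0.153337
theta = acos(0.153337) = 81.18 degrees

81.18 degrees


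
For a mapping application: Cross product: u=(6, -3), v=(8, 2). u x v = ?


u x v = u_x*v_y - u_y*v_x = 6*2 - (-3)*8
= 12 - (-24) = 36

36


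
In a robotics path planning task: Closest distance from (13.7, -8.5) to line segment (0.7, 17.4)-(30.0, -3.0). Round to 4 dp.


Project P onto AB: t = 0.7133 (clamped to [0,1])
Closest point on segment: (21.6009, 2.8478)
Distance: 13.8274

13.8274


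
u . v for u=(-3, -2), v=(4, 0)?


u . v = u_x*v_x + u_y*v_y = (-3)*4 + (-2)*0
= (-12) + 0 = -12

-12


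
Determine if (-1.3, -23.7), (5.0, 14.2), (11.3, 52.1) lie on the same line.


Cross product: (5-(-1.3))*(52.1-(-23.7)) - (14.2-(-23.7))*(11.3-(-1.3))
= 0

Yes, collinear


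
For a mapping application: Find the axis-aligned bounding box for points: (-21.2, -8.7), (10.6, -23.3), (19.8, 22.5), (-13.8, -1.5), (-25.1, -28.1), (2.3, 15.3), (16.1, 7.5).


x range: [-25.1, 19.8]
y range: [-28.1, 22.5]
Bounding box: (-25.1,-28.1) to (19.8,22.5)

(-25.1,-28.1) to (19.8,22.5)


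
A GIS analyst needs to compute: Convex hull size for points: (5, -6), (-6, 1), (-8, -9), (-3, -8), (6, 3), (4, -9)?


Convex hull vertices (CCW): (-8, -9), (4, -9), (5, -6), (6, 3), (-6, 1)
Count = 5

5


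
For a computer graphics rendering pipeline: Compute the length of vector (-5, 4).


|u| = sqrt((-5)^2 + 4^2) = sqrt(41) = 6.4031

6.4031


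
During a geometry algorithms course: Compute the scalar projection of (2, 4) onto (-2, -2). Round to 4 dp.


u.v = -12, |v| = sqrt(8) = 2.8284
Scalar projection = u.v / |v| = -12 / sqrt(8) = -4.2426

-4.2426


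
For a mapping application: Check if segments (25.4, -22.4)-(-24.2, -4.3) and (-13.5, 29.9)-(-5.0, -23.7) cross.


Cross products: d1=1640.49, d2=-864.22, d3=-1889.99, d4=614.72
d1*d2 < 0 and d3*d4 < 0? yes

Yes, they intersect


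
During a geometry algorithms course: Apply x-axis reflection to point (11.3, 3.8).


Reflection over x-axis: (x,y) -> (x,-y)
(11.3, 3.8) -> (11.3, -3.8)

(11.3, -3.8)


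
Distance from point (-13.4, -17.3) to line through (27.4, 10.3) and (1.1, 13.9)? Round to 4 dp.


|cross product| = 872.76
|line direction| = sqrt(704.65) = 26.5452
Distance = 872.76/sqrt(704.65) = 32.8782

32.8782


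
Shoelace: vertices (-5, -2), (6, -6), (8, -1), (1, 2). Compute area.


Shoelace sum: ((-5)*(-6) - 6*(-2)) + (6*(-1) - 8*(-6)) + (8*2 - 1*(-1)) + (1*(-2) - (-5)*2)
= 109
Area = |109|/2 = 54.5

54.5


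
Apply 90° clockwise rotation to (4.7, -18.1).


90° CW: (x,y) -> (y, -x)
(4.7,-18.1) -> (-18.1, -4.7)

(-18.1, -4.7)


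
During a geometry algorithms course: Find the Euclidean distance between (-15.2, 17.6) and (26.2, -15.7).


dx=41.4, dy=-33.3
d^2 = 41.4^2 + (-33.3)^2 = 2822.85
d = sqrt(2822.85) = 53.1305

53.1305


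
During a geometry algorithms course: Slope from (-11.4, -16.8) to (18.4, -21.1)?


slope = (y2-y1)/(x2-x1) = ((-21.1)-(-16.8))/(18.4-(-11.4)) = (-4.3)/29.8 = -0.1443

-0.1443


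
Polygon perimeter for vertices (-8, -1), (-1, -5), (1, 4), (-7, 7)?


Sides: (-8, -1)->(-1, -5): sqrt(65) = 8.062258, (-1, -5)->(1, 4): sqrt(85) = 9.219544, (1, 4)->(-7, 7): sqrt(73) = 8.544004, (-7, 7)->(-8, -1): sqrt(65) = 8.062258
Sum = 33.888064
Perimeter = 33.8881

33.8881


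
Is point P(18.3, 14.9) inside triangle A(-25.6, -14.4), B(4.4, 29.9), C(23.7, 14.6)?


Cross products: AB x AP = -1065.77, BC x BP = -76.83, CA x CP = -171.39
All same sign? yes

Yes, inside


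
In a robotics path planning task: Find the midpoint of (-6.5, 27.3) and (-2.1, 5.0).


M = (((-6.5)+(-2.1))/2, (27.3+5)/2)
= (-4.3, 16.15)

(-4.3, 16.15)


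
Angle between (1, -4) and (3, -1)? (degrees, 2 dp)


u.v = 7, |u| = sqrt(17) = 4.1231, |v| = sqrt(10) = 3.1623
cos(theta) = u.v/(|u||v|) = 7/sqrt(170) = 0.536875
theta = acos(0.536875) = 57.53 degrees

57.53 degrees


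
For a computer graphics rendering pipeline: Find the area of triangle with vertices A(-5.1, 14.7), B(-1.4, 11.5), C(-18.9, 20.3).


Area = |x_A(y_B-y_C) + x_B(y_C-y_A) + x_C(y_A-y_B)|/2
= |44.88 + (-7.84) + (-60.48)|/2
= 23.44/2 = 11.72

11.72


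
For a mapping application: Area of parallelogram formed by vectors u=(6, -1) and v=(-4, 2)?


|u x v| = |6*2 - (-1)*(-4)|
= |12 - 4| = 8

8


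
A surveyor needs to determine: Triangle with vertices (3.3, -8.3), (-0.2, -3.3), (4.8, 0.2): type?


Side lengths squared: AB^2=37.25, BC^2=37.25, CA^2=74.5
Sorted: [37.25, 37.25, 74.5]
By sides: Isosceles, By angles: Right

Isosceles, Right


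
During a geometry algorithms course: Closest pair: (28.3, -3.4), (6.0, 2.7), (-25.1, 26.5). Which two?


d(P0,P1) = 23.1193, d(P0,P2) = 61.2011, d(P1,P2) = 39.1618
Closest: P0 and P1

Closest pair: (28.3, -3.4) and (6.0, 2.7), distance = 23.1193


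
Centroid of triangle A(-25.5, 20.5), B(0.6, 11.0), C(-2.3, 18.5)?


Centroid = ((x_A+x_B+x_C)/3, (y_A+y_B+y_C)/3)
= (((-25.5)+0.6+(-2.3))/3, (20.5+11+18.5)/3)
= (-9.0667, 16.6667)

(-9.0667, 16.6667)


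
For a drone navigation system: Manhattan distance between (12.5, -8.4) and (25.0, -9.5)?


|12.5-25| + |(-8.4)-(-9.5)| = 12.5 + 1.1 = 13.6

13.6


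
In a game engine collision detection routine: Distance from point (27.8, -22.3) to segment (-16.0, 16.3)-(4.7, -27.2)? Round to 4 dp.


Project P onto AB: t = 1 (clamped to [0,1])
Closest point on segment: (4.7, -27.2)
Distance: 23.614

23.614


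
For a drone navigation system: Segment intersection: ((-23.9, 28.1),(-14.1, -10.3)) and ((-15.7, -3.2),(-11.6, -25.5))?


Cross products: d1=-54.53, d2=6.57, d3=8.14, d4=-52.96
d1*d2 < 0 and d3*d4 < 0? yes

Yes, they intersect


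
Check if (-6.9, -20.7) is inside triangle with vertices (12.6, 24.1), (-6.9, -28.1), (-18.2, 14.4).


Cross products: AB x AP = -144.3, BC x BP = -83.62, CA x CP = -1190.69
All same sign? yes

Yes, inside


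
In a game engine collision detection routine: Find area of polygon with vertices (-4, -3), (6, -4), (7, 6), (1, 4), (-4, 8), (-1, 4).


Shoelace sum: ((-4)*(-4) - 6*(-3)) + (6*6 - 7*(-4)) + (7*4 - 1*6) + (1*8 - (-4)*4) + ((-4)*4 - (-1)*8) + ((-1)*(-3) - (-4)*4)
= 155
Area = |155|/2 = 77.5

77.5


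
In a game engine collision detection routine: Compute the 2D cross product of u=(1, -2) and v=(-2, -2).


u x v = u_x*v_y - u_y*v_x = 1*(-2) - (-2)*(-2)
= (-2) - 4 = -6

-6


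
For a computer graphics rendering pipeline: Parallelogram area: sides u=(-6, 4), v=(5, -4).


|u x v| = |(-6)*(-4) - 4*5|
= |24 - 20| = 4

4


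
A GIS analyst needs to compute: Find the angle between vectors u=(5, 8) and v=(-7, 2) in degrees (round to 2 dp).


u.v = -19, |u| = sqrt(89) = 9.434, |v| = sqrt(53) = 7.2801
cos(theta) = u.v/(|u||v|) = -19/sqrt(4717) = -0.276644
theta = acos(-0.276644) = 106.06 degrees

106.06 degrees


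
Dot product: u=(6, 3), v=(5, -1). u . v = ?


u . v = u_x*v_x + u_y*v_y = 6*5 + 3*(-1)
= 30 + (-3) = 27

27


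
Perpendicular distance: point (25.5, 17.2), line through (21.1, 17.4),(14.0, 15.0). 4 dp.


|cross product| = 11.98
|line direction| = sqrt(56.17) = 7.4947
Distance = 11.98/sqrt(56.17) = 1.5985

1.5985


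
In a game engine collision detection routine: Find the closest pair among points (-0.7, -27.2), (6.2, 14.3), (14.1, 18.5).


d(P0,P1) = 42.0697, d(P0,P2) = 48.0368, d(P1,P2) = 8.9471
Closest: P1 and P2

Closest pair: (6.2, 14.3) and (14.1, 18.5), distance = 8.9471


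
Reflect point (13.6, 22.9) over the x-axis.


Reflection over x-axis: (x,y) -> (x,-y)
(13.6, 22.9) -> (13.6, -22.9)

(13.6, -22.9)


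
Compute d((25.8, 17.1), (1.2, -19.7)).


dx=-24.6, dy=-36.8
d^2 = (-24.6)^2 + (-36.8)^2 = 1959.4
d = sqrt(1959.4) = 44.2651

44.2651


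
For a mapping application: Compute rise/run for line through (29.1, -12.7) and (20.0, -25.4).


slope = (y2-y1)/(x2-x1) = ((-25.4)-(-12.7))/(20-29.1) = (-12.7)/(-9.1) = 1.3956

1.3956


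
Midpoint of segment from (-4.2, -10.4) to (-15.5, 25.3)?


M = (((-4.2)+(-15.5))/2, ((-10.4)+25.3)/2)
= (-9.85, 7.45)

(-9.85, 7.45)


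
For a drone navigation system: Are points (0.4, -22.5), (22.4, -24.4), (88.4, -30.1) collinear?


Cross product: (22.4-0.4)*((-30.1)-(-22.5)) - ((-24.4)-(-22.5))*(88.4-0.4)
= 0

Yes, collinear


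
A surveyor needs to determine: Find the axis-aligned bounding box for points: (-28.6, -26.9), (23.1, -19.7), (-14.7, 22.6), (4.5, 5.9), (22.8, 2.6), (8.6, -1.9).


x range: [-28.6, 23.1]
y range: [-26.9, 22.6]
Bounding box: (-28.6,-26.9) to (23.1,22.6)

(-28.6,-26.9) to (23.1,22.6)


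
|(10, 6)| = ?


|u| = sqrt(10^2 + 6^2) = sqrt(136) = 11.6619

11.6619


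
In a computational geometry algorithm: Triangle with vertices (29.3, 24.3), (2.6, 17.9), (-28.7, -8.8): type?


Side lengths squared: AB^2=753.85, BC^2=1692.58, CA^2=4459.61
Sorted: [753.85, 1692.58, 4459.61]
By sides: Scalene, By angles: Obtuse

Scalene, Obtuse


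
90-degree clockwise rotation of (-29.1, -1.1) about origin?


90° CW: (x,y) -> (y, -x)
(-29.1,-1.1) -> (-1.1, 29.1)

(-1.1, 29.1)


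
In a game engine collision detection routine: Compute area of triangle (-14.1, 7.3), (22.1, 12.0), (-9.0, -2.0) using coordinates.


Area = |x_A(y_B-y_C) + x_B(y_C-y_A) + x_C(y_A-y_B)|/2
= |(-197.4) + (-205.53) + 42.3|/2
= 360.63/2 = 180.315

180.315


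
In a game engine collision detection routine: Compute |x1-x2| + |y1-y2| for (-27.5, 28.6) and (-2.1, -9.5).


|(-27.5)-(-2.1)| + |28.6-(-9.5)| = 25.4 + 38.1 = 63.5

63.5


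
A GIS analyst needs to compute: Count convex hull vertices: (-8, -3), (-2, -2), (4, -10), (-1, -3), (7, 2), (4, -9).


Convex hull vertices (CCW): (-8, -3), (4, -10), (7, 2)
Count = 3

3


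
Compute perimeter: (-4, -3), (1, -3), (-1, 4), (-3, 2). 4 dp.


Sides: (-4, -3)->(1, -3): sqrt(25) = 5, (1, -3)->(-1, 4): sqrt(53) = 7.28011, (-1, 4)->(-3, 2): sqrt(8) = 2.828427, (-3, 2)->(-4, -3): sqrt(26) = 5.09902
Sum = 20.207557
Perimeter = 20.2076

20.2076


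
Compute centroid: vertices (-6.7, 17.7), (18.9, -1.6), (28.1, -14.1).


Centroid = ((x_A+x_B+x_C)/3, (y_A+y_B+y_C)/3)
= (((-6.7)+18.9+28.1)/3, (17.7+(-1.6)+(-14.1))/3)
= (13.4333, 0.6667)

(13.4333, 0.6667)


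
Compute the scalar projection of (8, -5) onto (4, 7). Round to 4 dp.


u.v = -3, |v| = sqrt(65) = 8.0623
Scalar projection = u.v / |v| = -3 / sqrt(65) = -0.3721

-0.3721


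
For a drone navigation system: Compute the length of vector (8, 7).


|u| = sqrt(8^2 + 7^2) = sqrt(113) = 10.6301

10.6301


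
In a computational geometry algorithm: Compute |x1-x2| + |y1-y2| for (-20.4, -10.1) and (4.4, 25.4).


|(-20.4)-4.4| + |(-10.1)-25.4| = 24.8 + 35.5 = 60.3

60.3


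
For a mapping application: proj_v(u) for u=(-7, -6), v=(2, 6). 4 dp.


u.v = -50, |v| = sqrt(40) = 6.3246
Scalar projection = u.v / |v| = -50 / sqrt(40) = -7.9057

-7.9057


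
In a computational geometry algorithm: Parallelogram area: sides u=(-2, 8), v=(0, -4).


|u x v| = |(-2)*(-4) - 8*0|
= |8 - 0| = 8

8


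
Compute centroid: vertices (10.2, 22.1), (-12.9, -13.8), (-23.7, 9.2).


Centroid = ((x_A+x_B+x_C)/3, (y_A+y_B+y_C)/3)
= ((10.2+(-12.9)+(-23.7))/3, (22.1+(-13.8)+9.2)/3)
= (-8.8, 5.8333)

(-8.8, 5.8333)


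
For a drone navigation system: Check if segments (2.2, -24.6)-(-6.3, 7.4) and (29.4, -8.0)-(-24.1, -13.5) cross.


Cross products: d1=738.5, d2=-1020.25, d3=-1011.5, d4=747.25
d1*d2 < 0 and d3*d4 < 0? yes

Yes, they intersect


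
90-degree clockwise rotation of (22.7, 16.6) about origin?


90° CW: (x,y) -> (y, -x)
(22.7,16.6) -> (16.6, -22.7)

(16.6, -22.7)


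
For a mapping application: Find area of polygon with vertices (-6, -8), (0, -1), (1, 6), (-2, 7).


Shoelace sum: ((-6)*(-1) - 0*(-8)) + (0*6 - 1*(-1)) + (1*7 - (-2)*6) + ((-2)*(-8) - (-6)*7)
= 84
Area = |84|/2 = 42

42


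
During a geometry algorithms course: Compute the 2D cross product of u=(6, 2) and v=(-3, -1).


u x v = u_x*v_y - u_y*v_x = 6*(-1) - 2*(-3)
= (-6) - (-6) = 0

0


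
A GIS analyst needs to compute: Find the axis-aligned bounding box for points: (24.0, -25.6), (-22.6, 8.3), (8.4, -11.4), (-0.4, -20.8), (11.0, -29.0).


x range: [-22.6, 24]
y range: [-29, 8.3]
Bounding box: (-22.6,-29) to (24,8.3)

(-22.6,-29) to (24,8.3)


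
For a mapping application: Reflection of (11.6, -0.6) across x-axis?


Reflection over x-axis: (x,y) -> (x,-y)
(11.6, -0.6) -> (11.6, 0.6)

(11.6, 0.6)


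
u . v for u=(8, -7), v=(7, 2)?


u . v = u_x*v_x + u_y*v_y = 8*7 + (-7)*2
= 56 + (-14) = 42

42


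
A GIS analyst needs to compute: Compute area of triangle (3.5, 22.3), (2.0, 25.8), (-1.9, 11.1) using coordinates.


Area = |x_A(y_B-y_C) + x_B(y_C-y_A) + x_C(y_A-y_B)|/2
= |51.45 + (-22.4) + 6.65|/2
= 35.7/2 = 17.85

17.85


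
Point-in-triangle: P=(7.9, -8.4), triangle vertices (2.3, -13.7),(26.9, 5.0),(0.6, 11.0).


Cross products: AB x AP = 25.66, BC x BP = 466.42, CA x CP = 147.33
All same sign? yes

Yes, inside


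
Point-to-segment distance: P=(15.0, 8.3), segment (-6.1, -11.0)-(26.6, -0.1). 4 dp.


Project P onto AB: t = 0.7578 (clamped to [0,1])
Closest point on segment: (18.68, -2.74)
Distance: 11.6372

11.6372


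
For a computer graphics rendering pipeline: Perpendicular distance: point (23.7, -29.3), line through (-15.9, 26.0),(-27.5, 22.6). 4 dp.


|cross product| = 776.12
|line direction| = sqrt(146.12) = 12.088
Distance = 776.12/sqrt(146.12) = 64.2058

64.2058


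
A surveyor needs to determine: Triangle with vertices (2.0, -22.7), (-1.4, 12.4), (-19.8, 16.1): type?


Side lengths squared: AB^2=1243.57, BC^2=352.25, CA^2=1980.68
Sorted: [352.25, 1243.57, 1980.68]
By sides: Scalene, By angles: Obtuse

Scalene, Obtuse


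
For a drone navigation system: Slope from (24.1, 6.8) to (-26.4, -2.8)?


slope = (y2-y1)/(x2-x1) = ((-2.8)-6.8)/((-26.4)-24.1) = (-9.6)/(-50.5) = 0.1901

0.1901


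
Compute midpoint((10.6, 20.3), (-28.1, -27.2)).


M = ((10.6+(-28.1))/2, (20.3+(-27.2))/2)
= (-8.75, -3.45)

(-8.75, -3.45)


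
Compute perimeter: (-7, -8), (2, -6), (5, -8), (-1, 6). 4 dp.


Sides: (-7, -8)->(2, -6): sqrt(85) = 9.219544, (2, -6)->(5, -8): sqrt(13) = 3.605551, (5, -8)->(-1, 6): sqrt(232) = 15.231546, (-1, 6)->(-7, -8): sqrt(232) = 15.231546
Sum = 43.288187
Perimeter = 43.2882

43.2882


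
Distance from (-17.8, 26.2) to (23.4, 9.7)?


dx=41.2, dy=-16.5
d^2 = 41.2^2 + (-16.5)^2 = 1969.69
d = sqrt(1969.69) = 44.3812

44.3812


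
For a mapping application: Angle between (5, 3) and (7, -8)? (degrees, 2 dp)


u.v = 11, |u| = sqrt(34) = 5.831, |v| = sqrt(113) = 10.6301
cos(theta) = u.v/(|u||v|) = 11/sqrt(3842) = 0.177466
theta = acos(0.177466) = 79.78 degrees

79.78 degrees


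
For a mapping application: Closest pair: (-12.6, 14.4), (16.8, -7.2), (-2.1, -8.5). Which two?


d(P0,P1) = 36.4818, d(P0,P2) = 25.1925, d(P1,P2) = 18.9447
Closest: P1 and P2

Closest pair: (16.8, -7.2) and (-2.1, -8.5), distance = 18.9447


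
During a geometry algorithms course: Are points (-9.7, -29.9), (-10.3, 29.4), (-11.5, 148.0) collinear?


Cross product: ((-10.3)-(-9.7))*(148-(-29.9)) - (29.4-(-29.9))*((-11.5)-(-9.7))
= 0

Yes, collinear


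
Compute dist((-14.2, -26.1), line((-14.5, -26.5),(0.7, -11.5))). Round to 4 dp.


|cross product| = 1.58
|line direction| = sqrt(456.04) = 21.3551
Distance = 1.58/sqrt(456.04) = 0.074

0.074


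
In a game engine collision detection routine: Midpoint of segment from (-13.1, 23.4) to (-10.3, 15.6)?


M = (((-13.1)+(-10.3))/2, (23.4+15.6)/2)
= (-11.7, 19.5)

(-11.7, 19.5)


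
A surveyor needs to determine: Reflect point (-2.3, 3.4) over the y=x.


Reflection over y=x: (x,y) -> (y,x)
(-2.3, 3.4) -> (3.4, -2.3)

(3.4, -2.3)


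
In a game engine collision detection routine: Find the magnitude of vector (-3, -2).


|u| = sqrt((-3)^2 + (-2)^2) = sqrt(13) = 3.6056

3.6056


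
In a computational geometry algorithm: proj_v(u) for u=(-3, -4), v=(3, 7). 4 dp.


u.v = -37, |v| = sqrt(58) = 7.6158
Scalar projection = u.v / |v| = -37 / sqrt(58) = -4.8583

-4.8583


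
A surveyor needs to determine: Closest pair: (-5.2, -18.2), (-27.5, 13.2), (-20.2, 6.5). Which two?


d(P0,P1) = 38.513, d(P0,P2) = 28.8979, d(P1,P2) = 9.9086
Closest: P1 and P2

Closest pair: (-27.5, 13.2) and (-20.2, 6.5), distance = 9.9086


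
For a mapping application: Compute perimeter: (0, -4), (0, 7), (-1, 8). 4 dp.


Sides: (0, -4)->(0, 7): sqrt(121) = 11, (0, 7)->(-1, 8): sqrt(2) = 1.414214, (-1, 8)->(0, -4): sqrt(145) = 12.041595
Sum = 24.455809
Perimeter = 24.4558

24.4558


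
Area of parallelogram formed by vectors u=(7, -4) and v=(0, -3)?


|u x v| = |7*(-3) - (-4)*0|
= |(-21) - 0| = 21

21


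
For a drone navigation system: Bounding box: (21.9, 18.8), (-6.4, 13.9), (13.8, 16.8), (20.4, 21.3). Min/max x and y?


x range: [-6.4, 21.9]
y range: [13.9, 21.3]
Bounding box: (-6.4,13.9) to (21.9,21.3)

(-6.4,13.9) to (21.9,21.3)


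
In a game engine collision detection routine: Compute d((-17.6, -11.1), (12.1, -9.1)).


dx=29.7, dy=2
d^2 = 29.7^2 + 2^2 = 886.09
d = sqrt(886.09) = 29.7673

29.7673


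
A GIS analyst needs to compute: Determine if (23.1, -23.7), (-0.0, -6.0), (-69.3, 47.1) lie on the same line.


Cross product: (0-23.1)*(47.1-(-23.7)) - ((-6)-(-23.7))*((-69.3)-23.1)
= 0

Yes, collinear


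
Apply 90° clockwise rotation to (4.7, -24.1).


90° CW: (x,y) -> (y, -x)
(4.7,-24.1) -> (-24.1, -4.7)

(-24.1, -4.7)


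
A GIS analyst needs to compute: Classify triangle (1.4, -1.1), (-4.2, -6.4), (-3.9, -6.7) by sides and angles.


Side lengths squared: AB^2=59.45, BC^2=0.18, CA^2=59.45
Sorted: [0.18, 59.45, 59.45]
By sides: Isosceles, By angles: Acute

Isosceles, Acute


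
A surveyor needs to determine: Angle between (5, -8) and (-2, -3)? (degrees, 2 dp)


u.v = 14, |u| = sqrt(89) = 9.434, |v| = sqrt(13) = 3.6056
cos(theta) = u.v/(|u||v|) = 14/sqrt(1157) = 0.411587
theta = acos(0.411587) = 65.7 degrees

65.7 degrees


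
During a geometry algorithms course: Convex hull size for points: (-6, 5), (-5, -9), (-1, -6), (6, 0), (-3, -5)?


Convex hull vertices (CCW): (-6, 5), (-5, -9), (-1, -6), (6, 0)
Count = 4

4


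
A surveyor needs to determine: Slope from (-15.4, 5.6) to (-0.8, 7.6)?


slope = (y2-y1)/(x2-x1) = (7.6-5.6)/((-0.8)-(-15.4)) = 2/14.6 = 0.137

0.137


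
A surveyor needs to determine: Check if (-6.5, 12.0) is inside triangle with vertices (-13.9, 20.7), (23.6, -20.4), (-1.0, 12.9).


Cross products: AB x AP = -22.11, BC x BP = 205.29, CA x CP = 54.51
All same sign? no

No, outside


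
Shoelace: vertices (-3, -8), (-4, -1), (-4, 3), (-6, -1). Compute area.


Shoelace sum: ((-3)*(-1) - (-4)*(-8)) + ((-4)*3 - (-4)*(-1)) + ((-4)*(-1) - (-6)*3) + ((-6)*(-8) - (-3)*(-1))
= 22
Area = |22|/2 = 11

11


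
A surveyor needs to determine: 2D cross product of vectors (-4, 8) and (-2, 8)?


u x v = u_x*v_y - u_y*v_x = (-4)*8 - 8*(-2)
= (-32) - (-16) = -16

-16


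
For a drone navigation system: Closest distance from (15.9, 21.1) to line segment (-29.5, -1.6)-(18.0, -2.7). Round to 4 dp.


Project P onto AB: t = 0.9442 (clamped to [0,1])
Closest point on segment: (15.3503, -2.6386)
Distance: 23.745

23.745


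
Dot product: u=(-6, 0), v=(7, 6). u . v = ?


u . v = u_x*v_x + u_y*v_y = (-6)*7 + 0*6
= (-42) + 0 = -42

-42


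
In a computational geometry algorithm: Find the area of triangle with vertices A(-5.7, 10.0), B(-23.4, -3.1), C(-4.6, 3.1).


Area = |x_A(y_B-y_C) + x_B(y_C-y_A) + x_C(y_A-y_B)|/2
= |35.34 + 161.46 + (-60.26)|/2
= 136.54/2 = 68.27

68.27


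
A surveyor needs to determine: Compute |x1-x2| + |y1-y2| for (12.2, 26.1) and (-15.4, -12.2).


|12.2-(-15.4)| + |26.1-(-12.2)| = 27.6 + 38.3 = 65.9

65.9


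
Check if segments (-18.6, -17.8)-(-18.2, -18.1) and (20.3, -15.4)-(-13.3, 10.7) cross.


Cross products: d1=1095.93, d2=1095.57, d3=12.63, d4=12.99
d1*d2 < 0 and d3*d4 < 0? no

No, they don't intersect


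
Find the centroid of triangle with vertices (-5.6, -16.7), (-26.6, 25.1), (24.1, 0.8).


Centroid = ((x_A+x_B+x_C)/3, (y_A+y_B+y_C)/3)
= (((-5.6)+(-26.6)+24.1)/3, ((-16.7)+25.1+0.8)/3)
= (-2.7, 3.0667)

(-2.7, 3.0667)


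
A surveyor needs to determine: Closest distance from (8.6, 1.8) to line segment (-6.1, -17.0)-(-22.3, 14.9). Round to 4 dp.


Project P onto AB: t = 0.2825 (clamped to [0,1])
Closest point on segment: (-10.6761, -7.9891)
Distance: 21.6193

21.6193


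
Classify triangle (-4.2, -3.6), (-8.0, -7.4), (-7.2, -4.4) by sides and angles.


Side lengths squared: AB^2=28.88, BC^2=9.64, CA^2=9.64
Sorted: [9.64, 9.64, 28.88]
By sides: Isosceles, By angles: Obtuse

Isosceles, Obtuse


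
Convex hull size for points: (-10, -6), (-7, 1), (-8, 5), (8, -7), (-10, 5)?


Convex hull vertices (CCW): (-10, -6), (8, -7), (-8, 5), (-10, 5)
Count = 4

4


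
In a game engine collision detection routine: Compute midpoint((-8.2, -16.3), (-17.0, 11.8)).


M = (((-8.2)+(-17))/2, ((-16.3)+11.8)/2)
= (-12.6, -2.25)

(-12.6, -2.25)


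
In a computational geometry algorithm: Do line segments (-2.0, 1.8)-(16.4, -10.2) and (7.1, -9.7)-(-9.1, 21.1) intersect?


Cross products: d1=93.98, d2=-278.34, d3=-102.4, d4=269.92
d1*d2 < 0 and d3*d4 < 0? yes

Yes, they intersect


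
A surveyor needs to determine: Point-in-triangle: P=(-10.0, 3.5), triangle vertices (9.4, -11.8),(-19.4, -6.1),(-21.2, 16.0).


Cross products: AB x AP = -330.06, BC x BP = -225.02, CA x CP = -71.14
All same sign? yes

Yes, inside


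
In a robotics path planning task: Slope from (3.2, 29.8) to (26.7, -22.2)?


slope = (y2-y1)/(x2-x1) = ((-22.2)-29.8)/(26.7-3.2) = (-52)/23.5 = -2.2128

-2.2128


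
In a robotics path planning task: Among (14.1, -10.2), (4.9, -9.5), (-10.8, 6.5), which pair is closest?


d(P0,P1) = 9.2266, d(P0,P2) = 29.9817, d(P1,P2) = 22.4163
Closest: P0 and P1

Closest pair: (14.1, -10.2) and (4.9, -9.5), distance = 9.2266


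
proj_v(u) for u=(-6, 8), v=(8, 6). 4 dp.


u.v = 0, |v| = sqrt(100) = 10
Scalar projection = u.v / |v| = 0 / sqrt(100) = 0

0


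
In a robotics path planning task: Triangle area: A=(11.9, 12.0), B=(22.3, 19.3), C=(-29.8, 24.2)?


Area = |x_A(y_B-y_C) + x_B(y_C-y_A) + x_C(y_A-y_B)|/2
= |(-58.31) + 272.06 + 217.54|/2
= 431.29/2 = 215.645

215.645


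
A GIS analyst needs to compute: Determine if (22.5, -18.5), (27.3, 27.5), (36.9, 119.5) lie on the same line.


Cross product: (27.3-22.5)*(119.5-(-18.5)) - (27.5-(-18.5))*(36.9-22.5)
= 0

Yes, collinear


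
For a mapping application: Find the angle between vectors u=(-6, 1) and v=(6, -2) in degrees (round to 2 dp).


u.v = -38, |u| = sqrt(37) = 6.0828, |v| = sqrt(40) = 6.3246
cos(theta) = u.v/(|u||v|) = -38/sqrt(1480) = -0.987763
theta = acos(-0.987763) = 171.03 degrees

171.03 degrees


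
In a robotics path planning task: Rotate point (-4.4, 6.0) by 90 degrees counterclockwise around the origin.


90° CCW: (x,y) -> (-y, x)
(-4.4,6) -> (-6, -4.4)

(-6, -4.4)


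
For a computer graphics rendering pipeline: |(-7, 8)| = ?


|u| = sqrt((-7)^2 + 8^2) = sqrt(113) = 10.6301

10.6301


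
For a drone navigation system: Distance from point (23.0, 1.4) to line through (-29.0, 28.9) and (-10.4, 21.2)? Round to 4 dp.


|cross product| = 111.1
|line direction| = sqrt(405.25) = 20.1308
Distance = 111.1/sqrt(405.25) = 5.5189

5.5189


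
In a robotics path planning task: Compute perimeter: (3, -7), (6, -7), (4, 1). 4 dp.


Sides: (3, -7)->(6, -7): sqrt(9) = 3, (6, -7)->(4, 1): sqrt(68) = 8.246211, (4, 1)->(3, -7): sqrt(65) = 8.062258
Sum = 19.308469
Perimeter = 19.3085

19.3085


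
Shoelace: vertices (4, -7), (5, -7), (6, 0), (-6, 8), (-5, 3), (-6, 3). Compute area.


Shoelace sum: (4*(-7) - 5*(-7)) + (5*0 - 6*(-7)) + (6*8 - (-6)*0) + ((-6)*3 - (-5)*8) + ((-5)*3 - (-6)*3) + ((-6)*(-7) - 4*3)
= 152
Area = |152|/2 = 76

76


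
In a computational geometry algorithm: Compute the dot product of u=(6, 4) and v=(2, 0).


u . v = u_x*v_x + u_y*v_y = 6*2 + 4*0
= 12 + 0 = 12

12


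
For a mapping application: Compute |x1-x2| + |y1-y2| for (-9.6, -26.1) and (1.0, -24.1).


|(-9.6)-1| + |(-26.1)-(-24.1)| = 10.6 + 2 = 12.6

12.6


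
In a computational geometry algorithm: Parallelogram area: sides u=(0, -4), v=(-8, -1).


|u x v| = |0*(-1) - (-4)*(-8)|
= |0 - 32| = 32

32


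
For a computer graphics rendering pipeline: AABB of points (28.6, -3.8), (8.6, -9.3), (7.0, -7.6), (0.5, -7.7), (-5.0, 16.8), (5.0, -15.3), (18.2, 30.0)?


x range: [-5, 28.6]
y range: [-15.3, 30]
Bounding box: (-5,-15.3) to (28.6,30)

(-5,-15.3) to (28.6,30)


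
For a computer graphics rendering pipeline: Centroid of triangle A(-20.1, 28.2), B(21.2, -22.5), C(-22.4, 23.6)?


Centroid = ((x_A+x_B+x_C)/3, (y_A+y_B+y_C)/3)
= (((-20.1)+21.2+(-22.4))/3, (28.2+(-22.5)+23.6)/3)
= (-7.1, 9.7667)

(-7.1, 9.7667)


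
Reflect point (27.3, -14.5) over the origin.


Reflection over origin: (x,y) -> (-x,-y)
(27.3, -14.5) -> (-27.3, 14.5)

(-27.3, 14.5)


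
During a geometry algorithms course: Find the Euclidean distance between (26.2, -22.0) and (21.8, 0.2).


dx=-4.4, dy=22.2
d^2 = (-4.4)^2 + 22.2^2 = 512.2
d = sqrt(512.2) = 22.6318

22.6318


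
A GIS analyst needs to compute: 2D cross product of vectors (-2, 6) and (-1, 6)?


u x v = u_x*v_y - u_y*v_x = (-2)*6 - 6*(-1)
= (-12) - (-6) = -6

-6


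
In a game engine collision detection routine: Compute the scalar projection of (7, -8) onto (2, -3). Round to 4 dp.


u.v = 38, |v| = sqrt(13) = 3.6056
Scalar projection = u.v / |v| = 38 / sqrt(13) = 10.5393

10.5393


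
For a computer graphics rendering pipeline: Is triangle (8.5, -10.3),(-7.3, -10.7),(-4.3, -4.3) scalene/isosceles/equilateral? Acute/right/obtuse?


Side lengths squared: AB^2=249.8, BC^2=49.96, CA^2=199.84
Sorted: [49.96, 199.84, 249.8]
By sides: Scalene, By angles: Right

Scalene, Right


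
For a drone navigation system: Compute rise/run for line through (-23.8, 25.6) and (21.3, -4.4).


slope = (y2-y1)/(x2-x1) = ((-4.4)-25.6)/(21.3-(-23.8)) = (-30)/45.1 = -0.6652

-0.6652


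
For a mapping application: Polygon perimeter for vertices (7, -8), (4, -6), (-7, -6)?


Sides: (7, -8)->(4, -6): sqrt(13) = 3.605551, (4, -6)->(-7, -6): sqrt(121) = 11, (-7, -6)->(7, -8): sqrt(200) = 14.142136
Sum = 28.747687
Perimeter = 28.7477

28.7477


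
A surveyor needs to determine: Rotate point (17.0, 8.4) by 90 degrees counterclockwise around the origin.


90° CCW: (x,y) -> (-y, x)
(17,8.4) -> (-8.4, 17)

(-8.4, 17)


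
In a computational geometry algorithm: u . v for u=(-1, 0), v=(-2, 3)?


u . v = u_x*v_x + u_y*v_y = (-1)*(-2) + 0*3
= 2 + 0 = 2

2


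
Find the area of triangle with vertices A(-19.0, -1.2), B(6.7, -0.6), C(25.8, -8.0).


Area = |x_A(y_B-y_C) + x_B(y_C-y_A) + x_C(y_A-y_B)|/2
= |(-140.6) + (-45.56) + (-15.48)|/2
= 201.64/2 = 100.82

100.82


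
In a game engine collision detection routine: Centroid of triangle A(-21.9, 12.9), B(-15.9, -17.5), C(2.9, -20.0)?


Centroid = ((x_A+x_B+x_C)/3, (y_A+y_B+y_C)/3)
= (((-21.9)+(-15.9)+2.9)/3, (12.9+(-17.5)+(-20))/3)
= (-11.6333, -8.2)

(-11.6333, -8.2)


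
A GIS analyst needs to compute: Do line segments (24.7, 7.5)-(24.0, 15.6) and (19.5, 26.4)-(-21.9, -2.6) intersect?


Cross products: d1=933.26, d2=577.62, d3=28.89, d4=384.53
d1*d2 < 0 and d3*d4 < 0? no

No, they don't intersect


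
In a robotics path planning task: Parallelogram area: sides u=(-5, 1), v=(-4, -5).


|u x v| = |(-5)*(-5) - 1*(-4)|
= |25 - (-4)| = 29

29


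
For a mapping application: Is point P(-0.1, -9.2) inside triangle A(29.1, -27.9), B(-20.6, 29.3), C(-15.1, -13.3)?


Cross products: AB x AP = 740.85, BC x BP = 661.55, CA x CP = 400.22
All same sign? yes

Yes, inside


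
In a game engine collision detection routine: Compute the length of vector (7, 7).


|u| = sqrt(7^2 + 7^2) = sqrt(98) = 9.8995

9.8995


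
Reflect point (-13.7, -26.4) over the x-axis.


Reflection over x-axis: (x,y) -> (x,-y)
(-13.7, -26.4) -> (-13.7, 26.4)

(-13.7, 26.4)


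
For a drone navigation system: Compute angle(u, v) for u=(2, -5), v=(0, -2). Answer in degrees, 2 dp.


u.v = 10, |u| = sqrt(29) = 5.3852, |v| = sqrt(4) = 2
cos(theta) = u.v/(|u||v|) = 10/sqrt(116) = 0.928477
theta = acos(0.928477) = 21.8 degrees

21.8 degrees


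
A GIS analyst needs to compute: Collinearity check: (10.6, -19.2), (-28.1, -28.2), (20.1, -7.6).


Cross product: ((-28.1)-10.6)*((-7.6)-(-19.2)) - ((-28.2)-(-19.2))*(20.1-10.6)
= -363.42

No, not collinear


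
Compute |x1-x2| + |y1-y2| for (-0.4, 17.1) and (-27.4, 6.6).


|(-0.4)-(-27.4)| + |17.1-6.6| = 27 + 10.5 = 37.5

37.5


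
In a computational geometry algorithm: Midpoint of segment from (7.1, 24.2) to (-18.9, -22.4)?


M = ((7.1+(-18.9))/2, (24.2+(-22.4))/2)
= (-5.9, 0.9)

(-5.9, 0.9)


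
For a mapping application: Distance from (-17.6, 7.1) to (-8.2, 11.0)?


dx=9.4, dy=3.9
d^2 = 9.4^2 + 3.9^2 = 103.57
d = sqrt(103.57) = 10.1769

10.1769


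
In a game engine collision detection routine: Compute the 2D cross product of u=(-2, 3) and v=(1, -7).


u x v = u_x*v_y - u_y*v_x = (-2)*(-7) - 3*1
= 14 - 3 = 11

11


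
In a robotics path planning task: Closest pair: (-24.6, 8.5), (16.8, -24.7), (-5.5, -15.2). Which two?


d(P0,P1) = 53.0679, d(P0,P2) = 30.4385, d(P1,P2) = 24.2392
Closest: P1 and P2

Closest pair: (16.8, -24.7) and (-5.5, -15.2), distance = 24.2392


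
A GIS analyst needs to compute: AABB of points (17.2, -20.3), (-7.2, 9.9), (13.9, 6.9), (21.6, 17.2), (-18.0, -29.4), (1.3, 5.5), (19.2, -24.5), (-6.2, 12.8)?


x range: [-18, 21.6]
y range: [-29.4, 17.2]
Bounding box: (-18,-29.4) to (21.6,17.2)

(-18,-29.4) to (21.6,17.2)


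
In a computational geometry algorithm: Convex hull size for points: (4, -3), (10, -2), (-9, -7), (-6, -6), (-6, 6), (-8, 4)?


Convex hull vertices (CCW): (-9, -7), (10, -2), (-6, 6), (-8, 4)
Count = 4

4


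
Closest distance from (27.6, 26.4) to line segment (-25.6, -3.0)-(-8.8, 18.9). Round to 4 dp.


Project P onto AB: t = 1 (clamped to [0,1])
Closest point on segment: (-8.8, 18.9)
Distance: 37.1646

37.1646


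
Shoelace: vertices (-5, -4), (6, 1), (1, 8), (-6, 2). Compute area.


Shoelace sum: ((-5)*1 - 6*(-4)) + (6*8 - 1*1) + (1*2 - (-6)*8) + ((-6)*(-4) - (-5)*2)
= 150
Area = |150|/2 = 75

75


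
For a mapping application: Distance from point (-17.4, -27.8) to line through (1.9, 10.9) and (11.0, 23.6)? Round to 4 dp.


|cross product| = 107.06
|line direction| = sqrt(244.1) = 15.6237
Distance = 107.06/sqrt(244.1) = 6.8524

6.8524


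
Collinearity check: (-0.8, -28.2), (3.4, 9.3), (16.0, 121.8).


Cross product: (3.4-(-0.8))*(121.8-(-28.2)) - (9.3-(-28.2))*(16-(-0.8))
= 0

Yes, collinear


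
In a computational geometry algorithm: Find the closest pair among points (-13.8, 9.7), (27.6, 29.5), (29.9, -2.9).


d(P0,P1) = 45.8912, d(P0,P2) = 45.4802, d(P1,P2) = 32.4815
Closest: P1 and P2

Closest pair: (27.6, 29.5) and (29.9, -2.9), distance = 32.4815


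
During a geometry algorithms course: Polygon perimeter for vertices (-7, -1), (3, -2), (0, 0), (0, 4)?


Sides: (-7, -1)->(3, -2): sqrt(101) = 10.049876, (3, -2)->(0, 0): sqrt(13) = 3.605551, (0, 0)->(0, 4): sqrt(16) = 4, (0, 4)->(-7, -1): sqrt(74) = 8.602325
Sum = 26.257752
Perimeter = 26.2578

26.2578


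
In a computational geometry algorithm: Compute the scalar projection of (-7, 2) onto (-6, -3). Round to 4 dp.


u.v = 36, |v| = sqrt(45) = 6.7082
Scalar projection = u.v / |v| = 36 / sqrt(45) = 5.3666

5.3666


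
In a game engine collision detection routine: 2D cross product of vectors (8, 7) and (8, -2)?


u x v = u_x*v_y - u_y*v_x = 8*(-2) - 7*8
= (-16) - 56 = -72

-72


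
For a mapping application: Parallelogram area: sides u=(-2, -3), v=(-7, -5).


|u x v| = |(-2)*(-5) - (-3)*(-7)|
= |10 - 21| = 11

11


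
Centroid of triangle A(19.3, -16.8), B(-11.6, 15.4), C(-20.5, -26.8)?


Centroid = ((x_A+x_B+x_C)/3, (y_A+y_B+y_C)/3)
= ((19.3+(-11.6)+(-20.5))/3, ((-16.8)+15.4+(-26.8))/3)
= (-4.2667, -9.4)

(-4.2667, -9.4)


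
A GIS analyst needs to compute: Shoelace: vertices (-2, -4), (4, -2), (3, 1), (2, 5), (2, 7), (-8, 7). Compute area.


Shoelace sum: ((-2)*(-2) - 4*(-4)) + (4*1 - 3*(-2)) + (3*5 - 2*1) + (2*7 - 2*5) + (2*7 - (-8)*7) + ((-8)*(-4) - (-2)*7)
= 163
Area = |163|/2 = 81.5

81.5


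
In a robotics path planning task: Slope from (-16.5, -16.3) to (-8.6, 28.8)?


slope = (y2-y1)/(x2-x1) = (28.8-(-16.3))/((-8.6)-(-16.5)) = 45.1/7.9 = 5.7089

5.7089


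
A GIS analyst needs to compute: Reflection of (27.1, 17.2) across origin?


Reflection over origin: (x,y) -> (-x,-y)
(27.1, 17.2) -> (-27.1, -17.2)

(-27.1, -17.2)


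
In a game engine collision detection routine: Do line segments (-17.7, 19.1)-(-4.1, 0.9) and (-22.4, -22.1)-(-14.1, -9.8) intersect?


Cross products: d1=284.15, d2=-34.19, d3=-645.86, d4=-327.52
d1*d2 < 0 and d3*d4 < 0? no

No, they don't intersect


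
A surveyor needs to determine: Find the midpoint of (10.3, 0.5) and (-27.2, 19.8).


M = ((10.3+(-27.2))/2, (0.5+19.8)/2)
= (-8.45, 10.15)

(-8.45, 10.15)


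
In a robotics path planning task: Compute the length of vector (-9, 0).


|u| = sqrt((-9)^2 + 0^2) = sqrt(81) = 9

9


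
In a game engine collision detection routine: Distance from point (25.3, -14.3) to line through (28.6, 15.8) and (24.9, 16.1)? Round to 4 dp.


|cross product| = 112.36
|line direction| = sqrt(13.78) = 3.7121
Distance = 112.36/sqrt(13.78) = 30.2682

30.2682


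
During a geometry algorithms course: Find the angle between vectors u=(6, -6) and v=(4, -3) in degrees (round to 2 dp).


u.v = 42, |u| = sqrt(72) = 8.4853, |v| = sqrt(25) = 5
cos(theta) = u.v/(|u||v|) = 42/sqrt(1800) = 0.989949
theta = acos(0.989949) = 8.13 degrees

8.13 degrees


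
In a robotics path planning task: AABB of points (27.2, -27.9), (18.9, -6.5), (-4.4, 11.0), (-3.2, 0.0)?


x range: [-4.4, 27.2]
y range: [-27.9, 11]
Bounding box: (-4.4,-27.9) to (27.2,11)

(-4.4,-27.9) to (27.2,11)


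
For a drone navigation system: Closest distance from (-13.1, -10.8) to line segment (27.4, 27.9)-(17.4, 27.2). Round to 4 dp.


Project P onto AB: t = 1 (clamped to [0,1])
Closest point on segment: (17.4, 27.2)
Distance: 48.7263

48.7263


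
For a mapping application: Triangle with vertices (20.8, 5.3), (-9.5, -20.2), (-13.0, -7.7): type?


Side lengths squared: AB^2=1568.34, BC^2=168.5, CA^2=1311.44
Sorted: [168.5, 1311.44, 1568.34]
By sides: Scalene, By angles: Obtuse

Scalene, Obtuse


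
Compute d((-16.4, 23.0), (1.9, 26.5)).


dx=18.3, dy=3.5
d^2 = 18.3^2 + 3.5^2 = 347.14
d = sqrt(347.14) = 18.6317

18.6317


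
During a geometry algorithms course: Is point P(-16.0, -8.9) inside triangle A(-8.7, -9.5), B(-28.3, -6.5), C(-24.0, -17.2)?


Cross products: AB x AP = 10.14, BC x BP = 121.29, CA x CP = 65.39
All same sign? yes

Yes, inside


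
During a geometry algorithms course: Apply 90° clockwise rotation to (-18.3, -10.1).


90° CW: (x,y) -> (y, -x)
(-18.3,-10.1) -> (-10.1, 18.3)

(-10.1, 18.3)


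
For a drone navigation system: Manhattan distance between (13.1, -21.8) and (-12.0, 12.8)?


|13.1-(-12)| + |(-21.8)-12.8| = 25.1 + 34.6 = 59.7

59.7


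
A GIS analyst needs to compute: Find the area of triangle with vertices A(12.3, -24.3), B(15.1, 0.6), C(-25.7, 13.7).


Area = |x_A(y_B-y_C) + x_B(y_C-y_A) + x_C(y_A-y_B)|/2
= |(-161.13) + 573.8 + 639.93|/2
= 1052.6/2 = 526.3

526.3


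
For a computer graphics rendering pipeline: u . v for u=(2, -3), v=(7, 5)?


u . v = u_x*v_x + u_y*v_y = 2*7 + (-3)*5
= 14 + (-15) = -1

-1


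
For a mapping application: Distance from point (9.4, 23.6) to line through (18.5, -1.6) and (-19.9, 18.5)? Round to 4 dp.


|cross product| = 784.77
|line direction| = sqrt(1878.57) = 43.3425
Distance = 784.77/sqrt(1878.57) = 18.1063

18.1063


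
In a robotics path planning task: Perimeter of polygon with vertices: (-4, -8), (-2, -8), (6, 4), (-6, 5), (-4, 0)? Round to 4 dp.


Sides: (-4, -8)->(-2, -8): sqrt(4) = 2, (-2, -8)->(6, 4): sqrt(208) = 14.422205, (6, 4)->(-6, 5): sqrt(145) = 12.041595, (-6, 5)->(-4, 0): sqrt(29) = 5.385165, (-4, 0)->(-4, -8): sqrt(64) = 8
Sum = 41.848965
Perimeter = 41.849

41.849


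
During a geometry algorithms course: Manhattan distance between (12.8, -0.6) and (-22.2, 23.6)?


|12.8-(-22.2)| + |(-0.6)-23.6| = 35 + 24.2 = 59.2

59.2


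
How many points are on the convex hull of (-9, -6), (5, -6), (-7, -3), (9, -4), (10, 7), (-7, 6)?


Convex hull vertices (CCW): (-9, -6), (5, -6), (9, -4), (10, 7), (-7, 6)
Count = 5

5


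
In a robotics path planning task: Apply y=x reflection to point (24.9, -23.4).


Reflection over y=x: (x,y) -> (y,x)
(24.9, -23.4) -> (-23.4, 24.9)

(-23.4, 24.9)


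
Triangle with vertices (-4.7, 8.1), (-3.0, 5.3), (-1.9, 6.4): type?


Side lengths squared: AB^2=10.73, BC^2=2.42, CA^2=10.73
Sorted: [2.42, 10.73, 10.73]
By sides: Isosceles, By angles: Acute

Isosceles, Acute


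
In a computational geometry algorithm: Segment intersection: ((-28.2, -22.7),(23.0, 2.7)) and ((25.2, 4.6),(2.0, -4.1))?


Cross products: d1=168.78, d2=24.94, d3=41.4, d4=185.24
d1*d2 < 0 and d3*d4 < 0? no

No, they don't intersect
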